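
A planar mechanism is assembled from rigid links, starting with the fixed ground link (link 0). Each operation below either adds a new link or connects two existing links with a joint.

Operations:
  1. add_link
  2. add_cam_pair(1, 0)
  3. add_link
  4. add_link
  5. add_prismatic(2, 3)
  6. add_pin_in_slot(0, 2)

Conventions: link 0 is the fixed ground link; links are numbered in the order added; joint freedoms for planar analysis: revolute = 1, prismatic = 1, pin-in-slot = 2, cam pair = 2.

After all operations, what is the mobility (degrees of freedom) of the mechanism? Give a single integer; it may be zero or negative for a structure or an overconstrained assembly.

L=1 J1=0 J2=0
add link → L=2 J1=0 J2=0
C@1,0 dof=2 J2 → L=2 J1=0 J2=1
add link → L=3 J1=0 J2=1
add link → L=4 J1=0 J2=1
P@2,3 dof=1 J1 → L=4 J1=1 J2=1
PS@0,2 dof=2 J2 → L=4 J1=1 J2=2
M=3(L−1)−2J1−J2=3·3−2·1−2=5

M = 5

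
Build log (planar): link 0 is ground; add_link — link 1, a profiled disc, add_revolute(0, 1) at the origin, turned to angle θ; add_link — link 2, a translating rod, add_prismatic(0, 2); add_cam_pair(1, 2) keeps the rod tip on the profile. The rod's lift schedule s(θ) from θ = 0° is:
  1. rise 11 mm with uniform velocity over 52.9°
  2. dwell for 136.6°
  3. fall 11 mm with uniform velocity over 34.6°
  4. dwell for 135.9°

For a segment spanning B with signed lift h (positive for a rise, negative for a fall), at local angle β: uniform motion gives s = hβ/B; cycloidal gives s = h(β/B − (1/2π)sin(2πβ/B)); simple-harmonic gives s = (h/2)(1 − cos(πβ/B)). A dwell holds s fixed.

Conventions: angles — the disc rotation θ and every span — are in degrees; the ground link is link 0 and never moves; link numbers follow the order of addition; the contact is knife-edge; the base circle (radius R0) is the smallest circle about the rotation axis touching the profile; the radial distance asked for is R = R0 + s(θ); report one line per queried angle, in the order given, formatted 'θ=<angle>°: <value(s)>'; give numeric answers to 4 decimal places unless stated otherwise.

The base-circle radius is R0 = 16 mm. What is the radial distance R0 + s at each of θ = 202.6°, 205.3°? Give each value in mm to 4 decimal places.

seg 1 [0°–52.9°] uniform, h=11: full span → s += 11 → s = 11.0000
seg 2 [52.9°–189.5°] dwell: s stays 11.0000
seg 3 [189.5°–224.1°] uniform, h=-11: θ=202.6° here. β=13.1, B=34.6. -11·13.1/34.6 = -4.1647 → s = 6.8353
seg 3 [189.5°–224.1°] uniform, h=-11: θ=205.3° here. β=15.8, B=34.6. -11·15.8/34.6 = -5.0231 → s = 5.9769
θ=202.6°: R = R0 + s = 16 + 6.8353 = 22.8353
θ=205.3°: R = R0 + s = 16 + 5.9769 = 21.9769

θ=202.6°: 22.8353
θ=205.3°: 21.9769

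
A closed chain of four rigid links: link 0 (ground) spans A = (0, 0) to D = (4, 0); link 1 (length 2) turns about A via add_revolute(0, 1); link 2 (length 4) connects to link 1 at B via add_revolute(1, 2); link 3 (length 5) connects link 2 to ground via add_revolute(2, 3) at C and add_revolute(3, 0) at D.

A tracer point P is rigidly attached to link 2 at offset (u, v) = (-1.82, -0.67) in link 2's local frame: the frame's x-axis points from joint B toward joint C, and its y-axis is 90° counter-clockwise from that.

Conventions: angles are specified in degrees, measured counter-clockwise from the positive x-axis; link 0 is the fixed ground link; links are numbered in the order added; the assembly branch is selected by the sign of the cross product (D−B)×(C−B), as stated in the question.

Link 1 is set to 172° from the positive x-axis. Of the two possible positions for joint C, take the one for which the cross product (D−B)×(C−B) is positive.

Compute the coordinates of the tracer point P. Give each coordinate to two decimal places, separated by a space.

A=(0,0), D=(4.00,0)
B = A + 2.00·(cos172°, sin172°) = (-1.9805, 0.2783)
|BD| = 5.9870
circle(B,4.00) ∩ circle(D,5.00): a=2.2419, h=3.3127
  candidates: C₊=(0.4129,3.4832) cross=19.833; C₋=(0.1049,-3.1350) cross=-19.833
  branch + wants cross > 0 → take C=(0.4129,3.4832) (cross=19.833)
ex = (C−B)/|BC| = (0.5984,0.8012); ey = (-0.8012,0.5984)
P = B + -1.82·ex + -0.67·ey = (-2.5327,-1.5808)

-2.53 -1.58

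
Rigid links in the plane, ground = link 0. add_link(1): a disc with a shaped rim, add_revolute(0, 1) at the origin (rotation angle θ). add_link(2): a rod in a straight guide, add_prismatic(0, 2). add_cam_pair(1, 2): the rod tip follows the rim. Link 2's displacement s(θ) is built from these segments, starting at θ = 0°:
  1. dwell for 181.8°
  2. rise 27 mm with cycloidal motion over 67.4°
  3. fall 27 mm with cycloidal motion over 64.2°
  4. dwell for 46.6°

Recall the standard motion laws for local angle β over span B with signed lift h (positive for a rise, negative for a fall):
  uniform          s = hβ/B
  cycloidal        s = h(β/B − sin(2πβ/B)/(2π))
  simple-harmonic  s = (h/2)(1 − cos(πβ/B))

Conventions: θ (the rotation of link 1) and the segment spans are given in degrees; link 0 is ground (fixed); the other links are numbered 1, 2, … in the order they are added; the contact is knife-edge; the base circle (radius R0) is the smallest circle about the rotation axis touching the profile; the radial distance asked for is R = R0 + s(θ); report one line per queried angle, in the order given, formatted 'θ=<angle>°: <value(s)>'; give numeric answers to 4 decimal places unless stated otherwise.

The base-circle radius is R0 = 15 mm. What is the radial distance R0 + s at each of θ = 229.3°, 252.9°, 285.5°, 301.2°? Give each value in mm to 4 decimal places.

segment 1 (0° to 181.8°, dwell): s unchanged at 0.0000
θ = 229.3° falls in segment 2 (181.8° to 249.2°, cycloidal, h = 27): β = 229.3 − 181.8 = 47.5°, B = 67.4°; Δs = 27·(0.7047 − sin(2π·0.7047)/(2π)) = 23.1528; s = 0.0000 + 23.1528 = 23.1528
segment 2 (181.8° to 249.2°, cycloidal, h = 27) is passed completely: s = 0.0000 + (27) = 27.0000
θ = 252.9° falls in segment 3 (249.2° to 313.4°, cycloidal, h = -27): β = 252.9 − 249.2 = 3.7°, B = 64.2°; Δs = -27·(0.0576 − sin(2π·0.0576)/(2π)) = -0.0338; s = 27.0000 − 0.0338 = 26.9662
θ = 285.5° falls in segment 3 (249.2° to 313.4°, cycloidal, h = -27): β = 285.5 − 249.2 = 36.3°, B = 64.2°; Δs = -27·(0.5654 − sin(2π·0.5654)/(2π)) = -16.9834; s = 27.0000 − 16.9834 = 10.0166
θ = 301.2° falls in segment 3 (249.2° to 313.4°, cycloidal, h = -27): β = 301.2 − 249.2 = 52°, B = 64.2°; Δs = -27·(0.8100 − sin(2π·0.8100)/(2π)) = -25.8649; s = 27.0000 − 25.8649 = 1.1351
θ=229.3°: R = R0 + s = 15 + 23.1528 = 38.1528
θ=252.9°: R = R0 + s = 15 + 26.9662 = 41.9662
θ=285.5°: R = R0 + s = 15 + 10.0166 = 25.0166
θ=301.2°: R = R0 + s = 15 + 1.1351 = 16.1351

θ=229.3°: 38.1528
θ=252.9°: 41.9662
θ=285.5°: 25.0166
θ=301.2°: 16.1351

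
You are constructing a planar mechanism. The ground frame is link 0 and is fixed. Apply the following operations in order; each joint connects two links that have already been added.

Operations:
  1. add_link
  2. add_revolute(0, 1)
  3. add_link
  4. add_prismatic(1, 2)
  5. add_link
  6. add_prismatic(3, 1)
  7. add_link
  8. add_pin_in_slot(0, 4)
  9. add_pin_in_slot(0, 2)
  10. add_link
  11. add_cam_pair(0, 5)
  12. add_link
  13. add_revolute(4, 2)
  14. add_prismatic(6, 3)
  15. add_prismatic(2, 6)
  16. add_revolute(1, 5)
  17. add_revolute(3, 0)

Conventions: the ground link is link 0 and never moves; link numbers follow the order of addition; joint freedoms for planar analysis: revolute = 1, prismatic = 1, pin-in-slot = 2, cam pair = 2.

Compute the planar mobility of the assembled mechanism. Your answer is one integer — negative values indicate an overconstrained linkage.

L=1 J1=0 J2=0
add link → L=2 J1=0 J2=0
R@0,1 dof=1 J1 → L=2 J1=1 J2=0
add link → L=3 J1=1 J2=0
P@1,2 dof=1 J1 → L=3 J1=2 J2=0
add link → L=4 J1=2 J2=0
P@3,1 dof=1 J1 → L=4 J1=3 J2=0
add link → L=5 J1=3 J2=0
PS@0,4 dof=2 J2 → L=5 J1=3 J2=1
PS@0,2 dof=2 J2 → L=5 J1=3 J2=2
add link → L=6 J1=3 J2=2
C@0,5 dof=2 J2 → L=6 J1=3 J2=3
add link → L=7 J1=3 J2=3
R@4,2 dof=1 J1 → L=7 J1=4 J2=3
P@6,3 dof=1 J1 → L=7 J1=5 J2=3
P@2,6 dof=1 J1 → L=7 J1=6 J2=3
R@1,5 dof=1 J1 → L=7 J1=7 J2=3
R@3,0 dof=1 J1 → L=7 J1=8 J2=3
M=3(L−1)−2J1−J2=3·6−2·8−3=-1

M = -1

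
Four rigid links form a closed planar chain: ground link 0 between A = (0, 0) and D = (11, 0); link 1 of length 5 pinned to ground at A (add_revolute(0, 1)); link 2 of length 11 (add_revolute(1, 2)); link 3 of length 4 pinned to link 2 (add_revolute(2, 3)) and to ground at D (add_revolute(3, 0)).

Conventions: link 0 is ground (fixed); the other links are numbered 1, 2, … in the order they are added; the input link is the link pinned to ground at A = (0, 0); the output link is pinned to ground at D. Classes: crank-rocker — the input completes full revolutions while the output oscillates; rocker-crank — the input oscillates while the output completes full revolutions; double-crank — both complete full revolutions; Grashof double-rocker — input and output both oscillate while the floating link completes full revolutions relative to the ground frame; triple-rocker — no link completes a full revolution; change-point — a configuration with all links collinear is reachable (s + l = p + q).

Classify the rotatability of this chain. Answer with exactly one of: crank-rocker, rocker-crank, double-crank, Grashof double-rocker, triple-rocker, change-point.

lengths: ground=11, input=5, coupler=11, output=4
sorted: s=4 (shortest), l=11 (longest), p+q=16
s + l = 15 vs p + q = 16
s + l < p + q (Grashof) with shortest = output link → rocker-crank

rocker-crank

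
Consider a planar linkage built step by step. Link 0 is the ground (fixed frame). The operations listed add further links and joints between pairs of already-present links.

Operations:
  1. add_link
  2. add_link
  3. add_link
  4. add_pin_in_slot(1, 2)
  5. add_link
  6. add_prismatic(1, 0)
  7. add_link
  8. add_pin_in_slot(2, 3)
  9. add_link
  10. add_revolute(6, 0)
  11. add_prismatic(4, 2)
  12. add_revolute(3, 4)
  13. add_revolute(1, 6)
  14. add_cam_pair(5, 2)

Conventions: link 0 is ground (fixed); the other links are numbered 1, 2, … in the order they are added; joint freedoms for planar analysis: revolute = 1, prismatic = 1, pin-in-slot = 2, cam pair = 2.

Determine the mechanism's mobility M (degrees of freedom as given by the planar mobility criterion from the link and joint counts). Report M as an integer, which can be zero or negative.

link 0 = ground. State L|J1|J2 = 1|0|0
+link1  2|0|0
+link2  3|0|0
+link3  4|0|0
PS(1,2) f=2→J2  4|0|1
+link4  5|0|1
P(1,0) f=1→J1  5|1|1
+link5  6|1|1
PS(2,3) f=2→J2  6|1|2
+link6  7|1|2
R(6,0) f=1→J1  7|2|2
P(4,2) f=1→J1  7|3|2
R(3,4) f=1→J1  7|4|2
R(1,6) f=1→J1  7|5|2
C(5,2) f=2→J2  7|5|3
M = 3(7−1)−2·5−3 = 18−10−3 = 5

M = 5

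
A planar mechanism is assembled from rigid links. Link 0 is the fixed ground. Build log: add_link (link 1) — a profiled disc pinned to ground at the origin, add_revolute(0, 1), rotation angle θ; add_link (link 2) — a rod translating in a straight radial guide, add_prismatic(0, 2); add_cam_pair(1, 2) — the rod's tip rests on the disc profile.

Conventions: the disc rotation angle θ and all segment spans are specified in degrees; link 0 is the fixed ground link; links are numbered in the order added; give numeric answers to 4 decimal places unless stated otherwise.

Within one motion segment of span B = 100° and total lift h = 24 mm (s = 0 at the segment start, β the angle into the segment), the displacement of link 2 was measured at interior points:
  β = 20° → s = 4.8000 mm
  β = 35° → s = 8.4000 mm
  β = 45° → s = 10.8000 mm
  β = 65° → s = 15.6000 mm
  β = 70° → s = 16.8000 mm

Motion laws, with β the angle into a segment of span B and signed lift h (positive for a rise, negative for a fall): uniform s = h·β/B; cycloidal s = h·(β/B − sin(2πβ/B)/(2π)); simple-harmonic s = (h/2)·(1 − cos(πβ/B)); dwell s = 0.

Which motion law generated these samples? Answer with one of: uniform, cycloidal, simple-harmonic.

candidates at β/B = r: uniform s = h·r (linear in β); cycloidal s = h·(r − sin(2πr)/(2π)); simple-harmonic s = (h/2)(1 − cos(πr))
β=20°: printed 4.8000 | uniform 4.8000, cycloidal 1.1672, simple-harmonic 2.2918
β=35°: printed 8.4000 | uniform 8.4000, cycloidal 5.3098, simple-harmonic 6.5521
β=45°: printed 10.8000 | uniform 10.8000, cycloidal 9.6196, simple-harmonic 10.1228
β=65°: printed 15.6000 | uniform 15.6000, cycloidal 18.6902, simple-harmonic 17.4479
β=70°: printed 16.8000 | uniform 16.8000, cycloidal 20.4328, simple-harmonic 19.0534
only one law matches every sample → uniform

uniform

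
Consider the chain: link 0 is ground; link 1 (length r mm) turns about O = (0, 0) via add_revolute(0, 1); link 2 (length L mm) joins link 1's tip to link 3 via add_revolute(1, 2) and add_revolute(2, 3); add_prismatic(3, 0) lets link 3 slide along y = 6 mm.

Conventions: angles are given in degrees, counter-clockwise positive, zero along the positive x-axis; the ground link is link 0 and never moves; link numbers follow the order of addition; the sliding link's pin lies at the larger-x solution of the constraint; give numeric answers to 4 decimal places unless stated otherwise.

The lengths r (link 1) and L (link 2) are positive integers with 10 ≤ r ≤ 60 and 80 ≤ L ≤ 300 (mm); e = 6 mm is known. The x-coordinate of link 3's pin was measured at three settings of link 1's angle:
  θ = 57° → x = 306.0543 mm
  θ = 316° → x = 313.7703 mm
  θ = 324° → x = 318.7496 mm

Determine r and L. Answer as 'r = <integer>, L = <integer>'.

constraint per measurement: (x − r cos θ)² + (r sin θ − e)² = L²
subtracting the θ₁ and θ₂ equations cancels the r² and L² terms:
r = (x₁² − x₂²) / (2[(x₁cos θ₁ + e sin θ₁) − (x₂cos θ₂ + e sin θ₂)]) = 48.0000 → r = 48
L² = (x₁ − r cos θ₁)² + (r sin θ₁ − e)² = 79524.0049 → L = 282.0000 → L = 282
check at θ₃=324°: x = 318.7496 (printed 318.7496) ✓

r = 48, L = 282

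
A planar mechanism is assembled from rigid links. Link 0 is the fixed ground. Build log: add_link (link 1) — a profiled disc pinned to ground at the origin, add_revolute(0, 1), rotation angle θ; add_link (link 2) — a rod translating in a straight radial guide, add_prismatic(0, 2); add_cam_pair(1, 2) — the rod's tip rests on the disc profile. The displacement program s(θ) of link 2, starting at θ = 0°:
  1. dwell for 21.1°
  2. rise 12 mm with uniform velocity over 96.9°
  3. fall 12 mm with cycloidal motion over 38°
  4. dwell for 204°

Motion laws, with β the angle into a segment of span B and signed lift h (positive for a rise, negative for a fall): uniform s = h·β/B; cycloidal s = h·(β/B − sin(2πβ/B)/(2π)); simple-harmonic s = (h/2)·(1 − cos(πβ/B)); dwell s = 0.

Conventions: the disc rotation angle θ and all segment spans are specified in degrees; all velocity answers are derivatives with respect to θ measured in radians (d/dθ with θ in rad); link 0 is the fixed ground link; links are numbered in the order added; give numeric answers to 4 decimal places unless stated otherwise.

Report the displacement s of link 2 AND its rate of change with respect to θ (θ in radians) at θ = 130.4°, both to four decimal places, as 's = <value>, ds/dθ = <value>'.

seg 1 [0°–21.1°] dwell: s stays 0.0000
seg 2 [21.1°–118°] uniform, h=12: full span → s += 12 → s = 12.0000
seg 3 [118°–156°] cycloidal, h=-12: θ=130.4° here. β=12.4, B=38. -12·(0.3263 − sin(2π·0.3263)/(2π)) = -2.2213 → s = 9.7787
velocity in seg [118°–156°] (cycloidal), θ in radians: β = 12.4° = 0.2164 rad, B = 38° = 0.6632 rad; ds/dθ = (h/B)(1 − cos(2πβ/B)) = ((-12)/0.6632)(1 − cos(2π·0.3263)) = -26.440636 mm/rad

s = 9.7787, ds/dθ = -26.4406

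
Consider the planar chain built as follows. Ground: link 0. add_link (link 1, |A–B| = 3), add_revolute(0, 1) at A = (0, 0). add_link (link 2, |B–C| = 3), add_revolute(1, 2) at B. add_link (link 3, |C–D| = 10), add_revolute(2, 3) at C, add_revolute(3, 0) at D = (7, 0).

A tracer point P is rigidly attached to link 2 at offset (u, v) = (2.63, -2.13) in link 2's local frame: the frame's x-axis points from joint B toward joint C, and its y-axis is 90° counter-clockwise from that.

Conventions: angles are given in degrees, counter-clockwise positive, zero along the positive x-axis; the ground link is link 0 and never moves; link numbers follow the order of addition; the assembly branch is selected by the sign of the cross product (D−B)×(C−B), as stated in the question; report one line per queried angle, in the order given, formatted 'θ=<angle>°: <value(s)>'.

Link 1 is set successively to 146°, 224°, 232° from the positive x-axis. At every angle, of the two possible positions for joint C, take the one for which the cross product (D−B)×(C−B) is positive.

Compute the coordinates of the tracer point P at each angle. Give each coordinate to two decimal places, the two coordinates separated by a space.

A=(0,0), D=(7.00,0)
θ=146°: B = A + 3.00·(cos146°, sin146°) = (-2.4871, 1.6776)
θ=146°: |BD| = 9.6343
θ=146°: circle(B,3.00) ∩ circle(D,10.00): a=0.0944, h=2.9985
θ=146°:   candidates: C₊=(-1.8720,4.6138) cross=28.889; C₋=(-2.9162,-1.2916) cross=-28.889
θ=146°:   branch + wants cross > 0 → take C=(-1.8720,4.6138) (cross=28.889)
θ=146°: ex = (C−B)/|BC| = (0.2050,0.9788); ey = (-0.9788,0.2050)
θ=146°: P = B + 2.63·ex + -2.13·ey = (0.1369,3.8150)
θ=224°: B = A + 3.00·(cos224°, sin224°) = (-2.1580, -2.0840)
θ=224°: |BD| = 9.3921
θ=224°: circle(B,3.00) ∩ circle(D,10.00): a=-0.1484, h=2.9963
θ=224°:   candidates: C₊=(-2.9676,0.8047) cross=28.142; C₋=(-1.6379,-5.0385) cross=-28.142
θ=224°:   branch + wants cross > 0 → take C=(-2.9676,0.8047) (cross=28.142)
θ=224°: ex = (C−B)/|BC| = (-0.2698,0.9629); ey = (-0.9629,-0.2698)
θ=224°: P = B + 2.63·ex + -2.13·ey = (-0.8167,1.0232)
θ=232°: B = A + 3.00·(cos232°, sin232°) = (-1.8470, -2.3640)
θ=232°: |BD| = 9.1574
θ=232°: circle(B,3.00) ∩ circle(D,10.00): a=-0.3900, h=2.9745
θ=232°:   candidates: C₊=(-2.9916,0.4090) cross=27.239; C₋=(-1.4558,-5.3384) cross=-27.239
θ=232°:   branch + wants cross > 0 → take C=(-2.9916,0.4090) (cross=27.239)
θ=232°: ex = (C−B)/|BC| = (-0.3815,0.9243); ey = (-0.9243,-0.3815)
θ=232°: P = B + 2.63·ex + -2.13·ey = (-0.8816,0.8797)

θ=146°: 0.14 3.81
θ=224°: -0.82 1.02
θ=232°: -0.88 0.88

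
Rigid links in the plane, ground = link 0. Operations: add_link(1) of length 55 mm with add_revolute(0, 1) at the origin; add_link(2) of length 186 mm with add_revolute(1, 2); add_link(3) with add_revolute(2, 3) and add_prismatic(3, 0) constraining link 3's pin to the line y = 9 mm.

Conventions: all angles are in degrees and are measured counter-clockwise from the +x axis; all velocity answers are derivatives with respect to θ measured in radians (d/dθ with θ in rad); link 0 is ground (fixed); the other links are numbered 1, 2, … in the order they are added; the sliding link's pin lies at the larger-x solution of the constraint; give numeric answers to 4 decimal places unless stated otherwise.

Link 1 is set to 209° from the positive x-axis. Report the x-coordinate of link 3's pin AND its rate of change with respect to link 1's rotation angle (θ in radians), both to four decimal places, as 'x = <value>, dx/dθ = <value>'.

geometry: r = 55 mm, L = 186 mm, e = 9 mm
crank pin P = (r cos θ, r sin θ) = (-48.104084, -26.664529)
h = r sin θ − e = -26.664529 − 9 = -35.664529
x = r cos θ + √(L² − h²) = -48.104084 + 182.548737 = 134.444653
dx/dθ = −r sin θ − h·r cos θ/√(L² − h²) (θ in radians; h = -35.664529) = 17.266439

x = 134.4447, dx/dθ = 17.2664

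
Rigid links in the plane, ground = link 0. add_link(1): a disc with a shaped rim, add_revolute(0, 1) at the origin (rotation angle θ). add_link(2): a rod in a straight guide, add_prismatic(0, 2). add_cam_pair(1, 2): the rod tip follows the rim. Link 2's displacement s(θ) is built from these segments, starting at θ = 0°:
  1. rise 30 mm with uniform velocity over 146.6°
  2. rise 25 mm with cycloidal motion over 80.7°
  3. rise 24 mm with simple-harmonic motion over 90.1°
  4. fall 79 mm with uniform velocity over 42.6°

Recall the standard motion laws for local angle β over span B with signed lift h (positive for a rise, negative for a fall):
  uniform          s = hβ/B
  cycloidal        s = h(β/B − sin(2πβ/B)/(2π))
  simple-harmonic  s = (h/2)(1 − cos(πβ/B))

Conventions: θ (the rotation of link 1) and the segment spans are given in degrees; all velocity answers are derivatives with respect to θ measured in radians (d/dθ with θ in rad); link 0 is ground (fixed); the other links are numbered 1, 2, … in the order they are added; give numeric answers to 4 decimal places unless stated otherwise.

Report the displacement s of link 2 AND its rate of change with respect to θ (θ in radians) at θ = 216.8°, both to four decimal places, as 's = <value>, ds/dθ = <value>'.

segment 1 (0° to 146.6°, uniform, h = 30) is passed completely: s = 0.0000 + (30) = 30.0000
θ = 216.8° falls in segment 2 (146.6° to 227.3°, cycloidal, h = 25): β = 216.8 − 146.6 = 70.2°, B = 80.7°; Δs = 25·(0.8699 − sin(2π·0.8699)/(2π)) = 24.6496; s = 30.0000 + 24.6496 = 54.6496
velocity in seg [146.6°–227.3°] (cycloidal), θ in radians: β = 70.2° = 1.2252 rad, B = 80.7° = 1.4085 rad; ds/dθ = (h/B)(1 − cos(2πβ/B)) = (25/1.4085)(1 − cos(2π·0.8699)) = 5.608239 mm/rad

s = 54.6496, ds/dθ = 5.6082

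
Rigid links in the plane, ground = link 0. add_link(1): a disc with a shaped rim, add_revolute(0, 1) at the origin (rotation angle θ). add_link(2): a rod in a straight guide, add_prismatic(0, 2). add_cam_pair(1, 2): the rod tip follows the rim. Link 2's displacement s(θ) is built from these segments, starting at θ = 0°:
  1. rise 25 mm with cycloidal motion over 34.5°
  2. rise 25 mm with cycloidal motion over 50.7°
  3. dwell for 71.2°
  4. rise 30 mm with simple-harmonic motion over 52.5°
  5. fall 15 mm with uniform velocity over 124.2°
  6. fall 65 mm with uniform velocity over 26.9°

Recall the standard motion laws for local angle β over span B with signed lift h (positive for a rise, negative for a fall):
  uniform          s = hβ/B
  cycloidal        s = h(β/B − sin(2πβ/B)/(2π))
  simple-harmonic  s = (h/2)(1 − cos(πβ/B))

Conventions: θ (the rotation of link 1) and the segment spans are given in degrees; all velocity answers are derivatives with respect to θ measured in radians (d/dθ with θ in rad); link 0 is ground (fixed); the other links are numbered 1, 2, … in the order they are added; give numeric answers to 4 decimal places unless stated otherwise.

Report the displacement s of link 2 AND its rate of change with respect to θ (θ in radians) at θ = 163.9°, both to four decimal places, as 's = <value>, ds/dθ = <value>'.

segment 1 (0° to 34.5°, cycloidal, h = 25) is passed completely: s = 0.0000 + (25) = 25.0000
segment 2 (34.5° to 85.2°, cycloidal, h = 25) is passed completely: s = 25.0000 + (25) = 50.0000
segment 3 (85.2° to 156.4°, dwell): s unchanged at 50.0000
θ = 163.9° falls in segment 4 (156.4° to 208.9°, simple-harmonic, h = 30): β = 163.9 − 156.4 = 7.5°, B = 52.5°; Δs = 30/2·(1 − cos(π·0.1429)) = 1.4855; s = 50.0000 + 1.4855 = 51.4855
velocity in seg [156.4°–208.9°] (simple-harmonic), θ in radians: β = 7.5° = 0.1309 rad, B = 52.5° = 0.9163 rad; ds/dθ = (πh/(2B)) sin(πβ/B) = (π·30/(2·0.9163)) sin(π·0.1429) = 22.314021 mm/rad

s = 51.4855, ds/dθ = 22.3140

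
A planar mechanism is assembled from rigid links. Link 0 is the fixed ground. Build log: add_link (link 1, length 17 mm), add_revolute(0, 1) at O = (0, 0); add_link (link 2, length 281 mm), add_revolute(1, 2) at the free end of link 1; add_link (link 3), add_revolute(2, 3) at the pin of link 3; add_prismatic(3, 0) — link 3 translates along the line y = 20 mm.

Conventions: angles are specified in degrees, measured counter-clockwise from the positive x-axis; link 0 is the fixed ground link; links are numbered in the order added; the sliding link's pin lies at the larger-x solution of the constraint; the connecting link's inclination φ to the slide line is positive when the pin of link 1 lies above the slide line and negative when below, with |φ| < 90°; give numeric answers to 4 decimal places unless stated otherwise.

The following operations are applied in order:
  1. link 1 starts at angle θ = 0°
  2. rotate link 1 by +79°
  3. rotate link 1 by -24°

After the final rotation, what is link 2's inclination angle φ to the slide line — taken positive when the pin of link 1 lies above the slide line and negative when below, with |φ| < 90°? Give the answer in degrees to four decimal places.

geometry: r = 17 mm, L = 281 mm, e = 20 mm; θ starts at 0°
rotate link 1 by +79°: θ ← 0° +79° = 79°
rotate link 1 by -24°: θ ← 79° -24° = 55°
h = r sin θ − e = 13.925585 − 20 = -6.074415
sin φ = h / L = -6.074415 / 281 = -0.02161714
φ = arcsin(-0.02161714) = -1.238667°

-1.2387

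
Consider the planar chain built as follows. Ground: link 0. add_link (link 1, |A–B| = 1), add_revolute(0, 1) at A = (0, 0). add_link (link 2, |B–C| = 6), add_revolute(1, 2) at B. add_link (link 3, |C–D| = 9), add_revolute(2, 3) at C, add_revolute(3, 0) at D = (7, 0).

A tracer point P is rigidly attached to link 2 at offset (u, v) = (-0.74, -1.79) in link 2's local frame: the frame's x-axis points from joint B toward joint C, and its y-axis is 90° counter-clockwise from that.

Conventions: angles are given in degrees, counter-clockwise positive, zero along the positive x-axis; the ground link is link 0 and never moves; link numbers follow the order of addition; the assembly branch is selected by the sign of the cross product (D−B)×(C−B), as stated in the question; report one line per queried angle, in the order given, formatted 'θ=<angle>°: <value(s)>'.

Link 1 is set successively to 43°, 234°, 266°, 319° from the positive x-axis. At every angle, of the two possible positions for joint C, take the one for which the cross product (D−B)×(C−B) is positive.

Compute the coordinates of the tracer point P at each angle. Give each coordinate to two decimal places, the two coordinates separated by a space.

A=(0,0), D=(7.00,0)
θ=43°: B = A + 1.00·(cos43°, sin43°) = (0.7314, 0.6820)
θ=43°: |BD| = 6.3056
θ=43°: circle(B,6.00) ∩ circle(D,9.00): a=-0.4154, h=5.9856
θ=43°:   candidates: C₊=(0.9658,6.6774) cross=37.743; C₋=(-0.3290,-5.2236) cross=-37.743
θ=43°:   branch + wants cross > 0 → take C=(0.9658,6.6774) (cross=37.743)
θ=43°: ex = (C−B)/|BC| = (0.0391,0.9992); ey = (-0.9992,0.0391)
θ=43°: P = B + -0.74·ex + -1.79·ey = (2.4911,-0.1274)
θ=234°: B = A + 1.00·(cos234°, sin234°) = (-0.5878, -0.8090)
θ=234°: |BD| = 7.6308
θ=234°: circle(B,6.00) ∩ circle(D,9.00): a=0.8668, h=5.9371
θ=234°:   candidates: C₊=(-0.3553,5.1865) cross=45.304; C₋=(0.9036,-6.6207) cross=-45.304
θ=234°:   branch + wants cross > 0 → take C=(-0.3553,5.1865) (cross=45.304)
θ=234°: ex = (C−B)/|BC| = (0.0387,0.9992); ey = (-0.9992,0.0387)
θ=234°: P = B + -0.74·ex + -1.79·ey = (1.1722,-1.6178)
θ=266°: B = A + 1.00·(cos266°, sin266°) = (-0.0698, -0.9976)
θ=266°: |BD| = 7.1398
θ=266°: circle(B,6.00) ∩ circle(D,9.00): a=0.4185, h=5.9854
θ=266°:   candidates: C₊=(-0.4916,4.9876) cross=42.734; C₋=(1.1810,-6.8658) cross=-42.734
θ=266°:   branch + wants cross > 0 → take C=(-0.4916,4.9876) (cross=42.734)
θ=266°: ex = (C−B)/|BC| = (-0.0703,0.9975); ey = (-0.9975,-0.0703)
θ=266°: P = B + -0.74·ex + -1.79·ey = (1.7678,-1.6099)
θ=319°: B = A + 1.00·(cos319°, sin319°) = (0.7547, -0.6561)
θ=319°: |BD| = 6.2797
θ=319°: circle(B,6.00) ∩ circle(D,9.00): a=-0.4432, h=5.9836
θ=319°:   candidates: C₊=(-0.3112,5.2485) cross=37.575; C₋=(0.9391,-6.6532) cross=-37.575
θ=319°:   branch + wants cross > 0 → take C=(-0.3112,5.2485) (cross=37.575)
θ=319°: ex = (C−B)/|BC| = (-0.1776,0.9841); ey = (-0.9841,-0.1776)
θ=319°: P = B + -0.74·ex + -1.79·ey = (2.6477,-1.0663)

θ=43°: 2.49 -0.13
θ=234°: 1.17 -1.62
θ=266°: 1.77 -1.61
θ=319°: 2.65 -1.07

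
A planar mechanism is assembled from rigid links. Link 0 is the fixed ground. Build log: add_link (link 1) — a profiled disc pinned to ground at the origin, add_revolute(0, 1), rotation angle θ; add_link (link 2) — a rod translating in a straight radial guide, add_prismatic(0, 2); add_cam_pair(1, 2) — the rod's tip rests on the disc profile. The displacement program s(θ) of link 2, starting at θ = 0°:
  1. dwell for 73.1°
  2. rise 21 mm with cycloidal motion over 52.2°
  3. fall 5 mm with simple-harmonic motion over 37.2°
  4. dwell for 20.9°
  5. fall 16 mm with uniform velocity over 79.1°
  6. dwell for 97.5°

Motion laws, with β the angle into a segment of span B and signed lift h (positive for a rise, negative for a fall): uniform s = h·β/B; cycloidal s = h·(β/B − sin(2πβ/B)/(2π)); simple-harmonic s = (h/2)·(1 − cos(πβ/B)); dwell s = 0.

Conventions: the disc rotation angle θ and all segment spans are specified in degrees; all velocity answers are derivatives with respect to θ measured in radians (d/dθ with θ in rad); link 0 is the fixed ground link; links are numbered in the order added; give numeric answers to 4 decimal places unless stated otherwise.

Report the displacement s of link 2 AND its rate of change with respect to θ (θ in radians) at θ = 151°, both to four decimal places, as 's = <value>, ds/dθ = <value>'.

seg 1 [0°–73.1°] dwell: s stays 0.0000
seg 2 [73.1°–125.3°] cycloidal, h=21: full span → s += 21 → s = 21.0000
seg 3 [125.3°–162.5°] simple-harmonic, h=-5: θ=151° here. β=25.7, B=37.2. -5/2·(1 − cos(π·0.6909)) = -3.9108 → s = 17.0892
velocity in seg [125.3°–162.5°] (simple-harmonic), θ in radians: β = 25.7° = 0.4485 rad, B = 37.2° = 0.6493 rad; ds/dθ = (πh/(2B)) sin(πβ/B) = (π·(-5)/(2·0.6493)) sin(π·0.6909) = -9.986595 mm/rad

s = 17.0892, ds/dθ = -9.9866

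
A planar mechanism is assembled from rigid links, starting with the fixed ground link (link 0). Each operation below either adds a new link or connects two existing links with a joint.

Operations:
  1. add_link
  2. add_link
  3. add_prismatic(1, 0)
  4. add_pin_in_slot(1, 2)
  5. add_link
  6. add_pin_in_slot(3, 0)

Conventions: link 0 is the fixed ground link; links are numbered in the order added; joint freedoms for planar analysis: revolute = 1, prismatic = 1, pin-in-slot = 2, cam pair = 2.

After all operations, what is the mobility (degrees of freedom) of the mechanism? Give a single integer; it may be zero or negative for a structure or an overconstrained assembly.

link 0 = ground. State L|J1|J2 = 1|0|0
+link1  2|0|0
+link2  3|0|0
P(1,0) f=1→J1  3|1|0
PS(1,2) f=2→J2  3|1|1
+link3  4|1|1
PS(3,0) f=2→J2  4|1|2
M = 3(4−1)−2·1−2 = 9−2−2 = 5

M = 5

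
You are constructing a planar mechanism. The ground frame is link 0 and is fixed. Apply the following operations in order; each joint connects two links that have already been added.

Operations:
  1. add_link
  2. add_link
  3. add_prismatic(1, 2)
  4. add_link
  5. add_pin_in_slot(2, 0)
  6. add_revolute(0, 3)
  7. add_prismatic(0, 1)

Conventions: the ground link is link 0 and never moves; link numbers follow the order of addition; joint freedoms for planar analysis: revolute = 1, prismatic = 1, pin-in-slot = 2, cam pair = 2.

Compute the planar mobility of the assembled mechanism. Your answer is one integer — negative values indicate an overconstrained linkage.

ground; <1,0,0>
#1 <2,0,0>
#2 <3,0,0>
P:1↔2 J1 <3,1,0>
#3 <4,1,0>
PS:2↔0 J2 <4,1,1>
R:0↔3 J1 <4,2,1>
P:0↔1 J1 <4,3,1>
3×3 − 2×3 − 1×1 = 2

M = 2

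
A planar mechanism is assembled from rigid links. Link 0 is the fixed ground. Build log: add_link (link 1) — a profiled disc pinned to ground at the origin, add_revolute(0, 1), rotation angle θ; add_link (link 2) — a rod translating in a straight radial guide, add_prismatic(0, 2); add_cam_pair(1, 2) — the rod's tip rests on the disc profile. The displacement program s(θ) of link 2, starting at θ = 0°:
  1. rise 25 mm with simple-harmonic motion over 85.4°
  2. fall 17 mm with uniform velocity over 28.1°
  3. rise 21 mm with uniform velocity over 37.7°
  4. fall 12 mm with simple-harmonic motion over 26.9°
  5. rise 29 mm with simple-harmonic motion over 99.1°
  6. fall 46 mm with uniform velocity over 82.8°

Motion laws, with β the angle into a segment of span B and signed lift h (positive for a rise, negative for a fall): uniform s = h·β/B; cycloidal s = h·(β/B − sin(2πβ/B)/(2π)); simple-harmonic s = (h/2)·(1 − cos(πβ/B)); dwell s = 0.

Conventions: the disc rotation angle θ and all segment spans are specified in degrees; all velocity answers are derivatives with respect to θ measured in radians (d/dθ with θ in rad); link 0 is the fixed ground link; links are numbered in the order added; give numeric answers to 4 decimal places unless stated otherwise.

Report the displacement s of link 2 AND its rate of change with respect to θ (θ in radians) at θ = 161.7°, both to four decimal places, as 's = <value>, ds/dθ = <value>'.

seg 1 [0°–85.4°] simple-harmonic, h=25: full span → s += 25 → s = 25.0000
seg 2 [85.4°–113.5°] uniform, h=-17: full span → s += -17 → s = 8.0000
seg 3 [113.5°–151.2°] uniform, h=21: full span → s += 21 → s = 29.0000
seg 4 [151.2°–178.1°] simple-harmonic, h=-12: θ=161.7° here. β=10.5, B=26.9. -12/2·(1 − cos(π·0.3903)) = -3.9735 → s = 25.0265
velocity in seg [151.2°–178.1°] (simple-harmonic), θ in radians: β = 10.5° = 0.1833 rad, B = 26.9° = 0.4695 rad; ds/dθ = (πh/(2B)) sin(πβ/B) = (π·(-12)/(2·0.4695)) sin(π·0.3903) = -37.789413 mm/rad

s = 25.0265, ds/dθ = -37.7894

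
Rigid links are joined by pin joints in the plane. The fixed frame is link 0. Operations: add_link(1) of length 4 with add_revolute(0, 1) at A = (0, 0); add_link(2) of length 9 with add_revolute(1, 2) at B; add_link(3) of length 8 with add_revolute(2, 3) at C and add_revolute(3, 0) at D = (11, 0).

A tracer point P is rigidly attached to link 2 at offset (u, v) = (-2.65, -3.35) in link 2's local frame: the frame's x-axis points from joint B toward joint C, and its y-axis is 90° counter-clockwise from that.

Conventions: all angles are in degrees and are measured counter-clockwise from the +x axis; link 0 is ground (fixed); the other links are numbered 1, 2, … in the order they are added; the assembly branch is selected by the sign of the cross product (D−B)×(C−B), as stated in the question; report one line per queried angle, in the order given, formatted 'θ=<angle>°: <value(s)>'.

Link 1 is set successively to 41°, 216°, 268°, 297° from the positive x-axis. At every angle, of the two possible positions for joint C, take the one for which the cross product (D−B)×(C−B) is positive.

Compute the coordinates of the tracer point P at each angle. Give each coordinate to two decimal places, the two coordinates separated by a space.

A=(0,0), D=(11.00,0)
θ=41°: B = A + 4.00·(cos41°, sin41°) = (3.0188, 2.6242)
θ=41°: |BD| = 8.4015
θ=41°: circle(B,9.00) ∩ circle(D,8.00): a=5.2125, h=7.3369
θ=41°:   candidates: C₊=(10.2622,7.9659) cross=61.641; C₋=(5.6788,-5.9737) cross=-61.641
θ=41°:   branch + wants cross > 0 → take C=(10.2622,7.9659) (cross=61.641)
θ=41°: ex = (C−B)/|BC| = (0.8048,0.5935); ey = (-0.5935,0.8048)
θ=41°: P = B + -2.65·ex + -3.35·ey = (2.8744,-1.6447)
θ=216°: B = A + 4.00·(cos216°, sin216°) = (-3.2361, -2.3511)
θ=216°: |BD| = 14.4289
θ=216°: circle(B,9.00) ∩ circle(D,8.00): a=7.8036, h=4.4838
θ=216°:   candidates: C₊=(3.7326,3.3443) cross=64.697; C₋=(5.1938,-5.5035) cross=-64.697
θ=216°:   branch + wants cross > 0 → take C=(3.7326,3.3443) (cross=64.697)
θ=216°: ex = (C−B)/|BC| = (0.7743,0.6328); ey = (-0.6328,0.7743)
θ=216°: P = B + -2.65·ex + -3.35·ey = (-3.1680,-6.6220)
θ=268°: B = A + 4.00·(cos268°, sin268°) = (-0.1396, -3.9976)
θ=268°: |BD| = 11.8352
θ=268°: circle(B,9.00) ∩ circle(D,8.00): a=6.6358, h=6.0800
θ=268°:   candidates: C₊=(4.0525,3.9665) cross=71.958; C₋=(8.1598,-7.4789) cross=-71.958
θ=268°:   branch + wants cross > 0 → take C=(4.0525,3.9665) (cross=71.958)
θ=268°: ex = (C−B)/|BC| = (0.4658,0.8849); ey = (-0.8849,0.4658)
θ=268°: P = B + -2.65·ex + -3.35·ey = (1.5904,-7.9029)
θ=297°: B = A + 4.00·(cos297°, sin297°) = (1.8160, -3.5640)
θ=297°: |BD| = 9.8513
θ=297°: circle(B,9.00) ∩ circle(D,8.00): a=5.7885, h=6.8915
θ=297°:   candidates: C₊=(4.7191,4.9549) cross=67.891; C₋=(9.7056,-7.8946) cross=-67.891
θ=297°:   branch + wants cross > 0 → take C=(4.7191,4.9549) (cross=67.891)
θ=297°: ex = (C−B)/|BC| = (0.3226,0.9465); ey = (-0.9465,0.3226)
θ=297°: P = B + -2.65·ex + -3.35·ey = (4.1321,-7.1530)

θ=41°: 2.87 -1.64
θ=216°: -3.17 -6.62
θ=268°: 1.59 -7.90
θ=297°: 4.13 -7.15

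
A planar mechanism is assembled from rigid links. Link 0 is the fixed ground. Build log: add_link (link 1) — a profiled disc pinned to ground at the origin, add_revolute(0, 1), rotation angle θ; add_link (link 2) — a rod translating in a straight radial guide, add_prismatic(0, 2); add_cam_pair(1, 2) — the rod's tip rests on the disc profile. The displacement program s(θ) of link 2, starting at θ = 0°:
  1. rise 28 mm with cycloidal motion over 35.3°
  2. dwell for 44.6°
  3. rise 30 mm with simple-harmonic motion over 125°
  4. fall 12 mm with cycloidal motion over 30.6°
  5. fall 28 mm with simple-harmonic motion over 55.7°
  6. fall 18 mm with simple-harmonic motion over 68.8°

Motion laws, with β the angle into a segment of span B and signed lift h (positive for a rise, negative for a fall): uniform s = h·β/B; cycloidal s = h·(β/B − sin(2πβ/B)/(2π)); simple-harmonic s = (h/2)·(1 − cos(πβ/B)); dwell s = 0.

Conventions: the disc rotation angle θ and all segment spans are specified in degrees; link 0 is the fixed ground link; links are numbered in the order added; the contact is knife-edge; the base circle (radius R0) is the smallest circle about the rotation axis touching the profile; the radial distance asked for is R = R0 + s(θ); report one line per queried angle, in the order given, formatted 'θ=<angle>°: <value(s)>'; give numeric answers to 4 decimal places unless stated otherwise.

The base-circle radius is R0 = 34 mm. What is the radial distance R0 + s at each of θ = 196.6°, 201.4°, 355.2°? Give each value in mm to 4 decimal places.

seg 1 [0°–35.3°] cycloidal, h=28: full span → s += 28 → s = 28.0000
seg 2 [35.3°–79.9°] dwell: s stays 28.0000
seg 3 [79.9°–204.9°] simple-harmonic, h=30: θ=196.6° here. β=116.7, B=125. 30/2·(1 − cos(π·0.9336)) = 29.6748 → s = 57.6748
seg 3 [79.9°–204.9°] simple-harmonic, h=30: θ=201.4° here. β=121.5, B=125. 30/2·(1 − cos(π·0.9720)) = 29.9420 → s = 57.9420
seg 3 [79.9°–204.9°] simple-harmonic, h=30: full span → s += 30 → s = 58.0000
seg 4 [204.9°–235.5°] cycloidal, h=-12: full span → s += -12 → s = 46.0000
seg 5 [235.5°–291.2°] simple-harmonic, h=-28: full span → s += -28 → s = 18.0000
seg 6 [291.2°–360°] simple-harmonic, h=-18: θ=355.2° here. β=64, B=68.8. -18/2·(1 − cos(π·0.9302)) = -17.7847 → s = 0.2153
θ=196.6°: R = R0 + s = 34 + 57.6748 = 91.6748
θ=201.4°: R = R0 + s = 34 + 57.9420 = 91.9420
θ=355.2°: R = R0 + s = 34 + 0.2153 = 34.2153

θ=196.6°: 91.6748
θ=201.4°: 91.9420
θ=355.2°: 34.2153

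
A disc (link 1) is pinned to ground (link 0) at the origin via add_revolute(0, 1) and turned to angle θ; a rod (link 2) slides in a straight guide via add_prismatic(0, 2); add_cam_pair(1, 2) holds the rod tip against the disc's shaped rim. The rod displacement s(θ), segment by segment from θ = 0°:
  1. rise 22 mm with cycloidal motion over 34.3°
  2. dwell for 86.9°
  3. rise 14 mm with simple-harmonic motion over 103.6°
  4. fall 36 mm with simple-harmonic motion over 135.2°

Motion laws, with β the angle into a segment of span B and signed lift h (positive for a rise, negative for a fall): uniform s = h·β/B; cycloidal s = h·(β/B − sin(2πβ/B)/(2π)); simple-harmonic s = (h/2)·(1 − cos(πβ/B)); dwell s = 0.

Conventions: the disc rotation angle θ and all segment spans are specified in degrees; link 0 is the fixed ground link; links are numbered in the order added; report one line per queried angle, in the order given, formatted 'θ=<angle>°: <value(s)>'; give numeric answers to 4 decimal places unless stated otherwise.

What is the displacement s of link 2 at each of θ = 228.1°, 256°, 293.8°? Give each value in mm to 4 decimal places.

segment 1 (0° to 34.3°, cycloidal, h = 22) is passed completely: s = 0.0000 + (22) = 22.0000
segment 2 (34.3° to 121.2°, dwell): s unchanged at 22.0000
segment 3 (121.2° to 224.8°, simple-harmonic, h = 14) is passed completely: s = 22.0000 + (14) = 36.0000
θ = 228.1° falls in segment 4 (224.8° to 360°, simple-harmonic, h = -36): β = 228.1 − 224.8 = 3.3°, B = 135.2°; Δs = -36/2·(1 − cos(π·0.0244)) = -0.0529; s = 36.0000 − 0.0529 = 35.9471
θ = 256° falls in segment 4 (224.8° to 360°, simple-harmonic, h = -36): β = 256 − 224.8 = 31.2°, B = 135.2°; Δs = -36/2·(1 − cos(π·0.2308)) = -4.5268; s = 36.0000 − 4.5268 = 31.4732
θ = 293.8° falls in segment 4 (224.8° to 360°, simple-harmonic, h = -36): β = 293.8 − 224.8 = 69°, B = 135.2°; Δs = -36/2·(1 − cos(π·0.5104)) = -18.5855; s = 36.0000 − 18.5855 = 17.4145

θ=228.1°: 35.9471
θ=256°: 31.4732
θ=293.8°: 17.4145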